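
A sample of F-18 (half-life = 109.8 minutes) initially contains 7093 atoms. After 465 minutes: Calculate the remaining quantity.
N = N₀(1/2)^(t/t½) = 376.7 atoms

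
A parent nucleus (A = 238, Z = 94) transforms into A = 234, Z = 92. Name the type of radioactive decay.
ΔA = -4, ΔZ = -2 ⇒ alpha decay (α)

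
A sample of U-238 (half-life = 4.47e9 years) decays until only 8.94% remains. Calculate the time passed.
t = t½ × log₂(N₀/N) = 1.557e10 years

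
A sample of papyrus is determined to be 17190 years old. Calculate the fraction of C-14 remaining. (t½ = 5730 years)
N/N₀ = (1/2)^(t/t½) = 0.125 = 12.5%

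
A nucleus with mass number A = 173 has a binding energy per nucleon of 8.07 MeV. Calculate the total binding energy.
B.E. = 8.07 × 173 = 1396 MeV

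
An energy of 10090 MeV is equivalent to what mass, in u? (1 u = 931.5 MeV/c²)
m = E/c² = 10.83 u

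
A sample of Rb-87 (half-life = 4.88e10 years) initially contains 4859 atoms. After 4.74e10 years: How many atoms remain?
N = N₀(1/2)^(t/t½) = 2478 atoms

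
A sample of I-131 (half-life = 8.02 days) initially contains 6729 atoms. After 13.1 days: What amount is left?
N = N₀(1/2)^(t/t½) = 2169 atoms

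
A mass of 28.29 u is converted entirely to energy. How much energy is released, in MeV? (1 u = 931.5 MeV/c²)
E = mc² = 26350 MeV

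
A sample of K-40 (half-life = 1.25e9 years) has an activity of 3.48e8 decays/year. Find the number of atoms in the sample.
N = A/λ = 6.276e17 atoms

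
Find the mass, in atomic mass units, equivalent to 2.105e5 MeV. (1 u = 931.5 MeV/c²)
m = E/c² = 226 u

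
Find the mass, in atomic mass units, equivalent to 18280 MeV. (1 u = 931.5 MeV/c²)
m = E/c² = 19.62 u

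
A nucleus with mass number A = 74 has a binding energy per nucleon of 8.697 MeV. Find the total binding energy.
B.E. = 8.697 × 74 = 643.6 MeV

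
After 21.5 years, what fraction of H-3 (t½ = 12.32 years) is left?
N/N₀ = (1/2)^(t/t½) = 0.2983 = 29.8%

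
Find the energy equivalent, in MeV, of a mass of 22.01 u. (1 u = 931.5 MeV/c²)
E = mc² = 20500 MeV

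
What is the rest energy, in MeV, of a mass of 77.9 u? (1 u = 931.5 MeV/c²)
E = mc² = 72560 MeV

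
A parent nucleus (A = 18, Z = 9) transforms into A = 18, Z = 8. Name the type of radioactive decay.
ΔA = 0, ΔZ = -1 ⇒ beta-plus decay (β⁺) or electron capture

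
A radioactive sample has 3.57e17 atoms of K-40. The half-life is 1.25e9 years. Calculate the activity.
A = λN = 1.98e8 decays/year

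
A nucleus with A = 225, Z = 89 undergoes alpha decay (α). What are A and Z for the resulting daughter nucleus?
Daughter: A = 221, Z = 87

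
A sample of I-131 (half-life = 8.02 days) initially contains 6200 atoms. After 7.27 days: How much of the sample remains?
N = N₀(1/2)^(t/t½) = 3308 atoms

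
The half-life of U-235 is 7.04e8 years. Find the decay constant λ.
λ = ln(2)/t½ = 9.846e-10 year⁻¹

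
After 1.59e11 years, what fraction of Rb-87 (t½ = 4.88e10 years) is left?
N/N₀ = (1/2)^(t/t½) = 0.1045 = 10.5%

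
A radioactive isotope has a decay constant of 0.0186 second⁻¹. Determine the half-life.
t½ = ln(2)/λ = 37.27 seconds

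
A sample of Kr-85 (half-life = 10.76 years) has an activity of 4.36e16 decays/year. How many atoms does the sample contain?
N = A/λ = 6.768e17 atoms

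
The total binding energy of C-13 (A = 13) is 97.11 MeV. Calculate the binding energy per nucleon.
B.E./A = 97.11/13 = 7.47 MeV/nucleon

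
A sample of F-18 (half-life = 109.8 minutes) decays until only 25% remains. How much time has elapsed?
t = t½ × log₂(N₀/N) = 219.6 minutes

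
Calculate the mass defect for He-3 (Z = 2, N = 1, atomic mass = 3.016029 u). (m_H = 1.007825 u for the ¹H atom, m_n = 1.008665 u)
Δm = Z·m_H + N·m_n − M = 0.008286 u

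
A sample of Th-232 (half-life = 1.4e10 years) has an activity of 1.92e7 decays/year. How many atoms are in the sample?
N = A/λ = 3.878e17 atoms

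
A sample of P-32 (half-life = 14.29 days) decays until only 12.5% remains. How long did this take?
t = t½ × log₂(N₀/N) = 42.87 days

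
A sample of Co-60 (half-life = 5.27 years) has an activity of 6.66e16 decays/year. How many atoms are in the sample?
N = A/λ = 5.064e17 atoms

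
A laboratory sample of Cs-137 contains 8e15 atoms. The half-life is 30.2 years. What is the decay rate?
A = λN = 1.836e14 decays/year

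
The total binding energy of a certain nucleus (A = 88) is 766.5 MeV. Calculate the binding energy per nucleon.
B.E./A = 766.5/88 = 8.71 MeV/nucleon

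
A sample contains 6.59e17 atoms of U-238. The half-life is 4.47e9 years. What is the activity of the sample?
A = λN = 1.022e8 decays/year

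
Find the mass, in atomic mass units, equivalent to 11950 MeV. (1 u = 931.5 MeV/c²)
m = E/c² = 12.83 u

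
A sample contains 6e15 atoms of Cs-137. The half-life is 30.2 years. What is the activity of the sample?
A = λN = 1.377e14 decays/year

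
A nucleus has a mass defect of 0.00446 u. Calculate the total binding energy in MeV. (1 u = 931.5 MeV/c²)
B.E. = Δm × 931.5 = 4.154 MeV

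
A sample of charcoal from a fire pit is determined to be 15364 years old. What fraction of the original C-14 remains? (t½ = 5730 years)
N/N₀ = (1/2)^(t/t½) = 0.1559 = 15.6%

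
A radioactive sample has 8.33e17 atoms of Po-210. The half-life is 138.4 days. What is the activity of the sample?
A = λN = 4.172e15 decays/day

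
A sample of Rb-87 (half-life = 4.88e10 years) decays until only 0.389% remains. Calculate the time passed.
t = t½ × log₂(N₀/N) = 3.907e11 years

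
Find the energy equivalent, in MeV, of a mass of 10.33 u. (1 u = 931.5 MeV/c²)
E = mc² = 9622 MeV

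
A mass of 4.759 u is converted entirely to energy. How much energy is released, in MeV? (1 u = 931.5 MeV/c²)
E = mc² = 4433 MeV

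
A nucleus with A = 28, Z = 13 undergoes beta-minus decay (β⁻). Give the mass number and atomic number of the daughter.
Daughter: A = 28, Z = 14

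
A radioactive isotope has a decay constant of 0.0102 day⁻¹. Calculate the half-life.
t½ = ln(2)/λ = 67.96 days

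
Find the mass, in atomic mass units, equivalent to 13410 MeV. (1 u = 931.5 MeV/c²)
m = E/c² = 14.4 u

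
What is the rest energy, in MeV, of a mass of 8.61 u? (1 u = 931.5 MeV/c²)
E = mc² = 8020 MeV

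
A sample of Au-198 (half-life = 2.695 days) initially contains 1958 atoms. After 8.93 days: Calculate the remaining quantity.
N = N₀(1/2)^(t/t½) = 196.9 atoms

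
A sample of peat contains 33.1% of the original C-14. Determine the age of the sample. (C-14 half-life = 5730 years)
Age = t½ × log₂(1/ratio) = 9140 years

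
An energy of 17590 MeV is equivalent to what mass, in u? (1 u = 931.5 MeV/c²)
m = E/c² = 18.88 u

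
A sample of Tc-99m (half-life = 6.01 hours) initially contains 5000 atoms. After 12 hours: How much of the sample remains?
N = N₀(1/2)^(t/t½) = 1253 atoms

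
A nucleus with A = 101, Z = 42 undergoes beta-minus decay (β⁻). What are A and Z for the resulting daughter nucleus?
Daughter: A = 101, Z = 43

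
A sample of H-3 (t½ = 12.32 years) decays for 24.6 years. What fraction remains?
N/N₀ = (1/2)^(t/t½) = 0.2506 = 25.1%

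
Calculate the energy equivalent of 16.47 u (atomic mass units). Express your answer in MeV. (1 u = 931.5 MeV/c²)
E = mc² = 15340 MeV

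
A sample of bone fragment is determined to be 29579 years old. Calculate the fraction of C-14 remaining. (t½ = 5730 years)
N/N₀ = (1/2)^(t/t½) = 0.02793 = 2.79%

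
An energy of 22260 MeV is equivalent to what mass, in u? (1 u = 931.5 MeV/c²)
m = E/c² = 23.9 u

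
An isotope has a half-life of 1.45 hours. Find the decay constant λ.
λ = ln(2)/t½ = 0.478 hour⁻¹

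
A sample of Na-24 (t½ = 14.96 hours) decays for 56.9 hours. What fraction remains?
N/N₀ = (1/2)^(t/t½) = 0.07162 = 7.16%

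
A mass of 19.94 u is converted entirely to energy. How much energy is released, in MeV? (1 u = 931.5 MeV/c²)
E = mc² = 18570 MeV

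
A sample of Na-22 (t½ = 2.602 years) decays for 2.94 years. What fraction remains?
N/N₀ = (1/2)^(t/t½) = 0.4569 = 45.7%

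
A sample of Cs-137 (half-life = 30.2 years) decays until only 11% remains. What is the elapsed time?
t = t½ × log₂(N₀/N) = 96.17 years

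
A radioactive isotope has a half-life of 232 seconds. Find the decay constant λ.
λ = ln(2)/t½ = 0.002988 second⁻¹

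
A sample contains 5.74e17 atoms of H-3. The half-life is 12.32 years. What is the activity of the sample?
A = λN = 3.229e16 decays/year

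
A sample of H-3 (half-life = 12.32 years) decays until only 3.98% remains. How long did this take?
t = t½ × log₂(N₀/N) = 57.3 years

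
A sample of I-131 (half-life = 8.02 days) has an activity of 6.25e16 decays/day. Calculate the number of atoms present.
N = A/λ = 7.232e17 atoms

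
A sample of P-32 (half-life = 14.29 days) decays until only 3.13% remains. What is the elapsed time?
t = t½ × log₂(N₀/N) = 71.42 days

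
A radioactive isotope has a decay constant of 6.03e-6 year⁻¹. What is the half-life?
t½ = ln(2)/λ = 1.149e5 years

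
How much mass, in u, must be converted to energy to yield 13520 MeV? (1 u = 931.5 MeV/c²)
m = E/c² = 14.51 u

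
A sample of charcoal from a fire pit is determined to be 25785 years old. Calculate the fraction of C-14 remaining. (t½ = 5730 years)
N/N₀ = (1/2)^(t/t½) = 0.04419 = 4.42%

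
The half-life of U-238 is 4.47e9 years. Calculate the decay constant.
λ = ln(2)/t½ = 1.551e-10 year⁻¹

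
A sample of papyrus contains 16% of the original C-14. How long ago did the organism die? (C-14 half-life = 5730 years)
Age = t½ × log₂(1/ratio) = 15150 years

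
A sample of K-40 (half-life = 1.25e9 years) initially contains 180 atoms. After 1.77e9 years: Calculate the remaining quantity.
N = N₀(1/2)^(t/t½) = 67.45 atoms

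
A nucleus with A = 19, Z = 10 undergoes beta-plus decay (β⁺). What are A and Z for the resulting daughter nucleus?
Daughter: A = 19, Z = 9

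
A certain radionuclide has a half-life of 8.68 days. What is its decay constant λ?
λ = ln(2)/t½ = 0.07986 day⁻¹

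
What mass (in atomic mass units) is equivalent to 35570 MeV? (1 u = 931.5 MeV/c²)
m = E/c² = 38.19 u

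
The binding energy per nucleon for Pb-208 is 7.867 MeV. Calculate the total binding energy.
B.E. = 7.867 × 208 = 1636 MeV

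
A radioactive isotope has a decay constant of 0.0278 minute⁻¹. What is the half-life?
t½ = ln(2)/λ = 24.93 minutes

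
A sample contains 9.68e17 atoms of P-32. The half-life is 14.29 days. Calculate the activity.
A = λN = 4.695e16 decays/day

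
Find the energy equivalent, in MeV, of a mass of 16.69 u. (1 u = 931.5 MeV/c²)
E = mc² = 15550 MeV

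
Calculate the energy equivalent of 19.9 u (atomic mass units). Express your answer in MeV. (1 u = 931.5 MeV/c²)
E = mc² = 18540 MeV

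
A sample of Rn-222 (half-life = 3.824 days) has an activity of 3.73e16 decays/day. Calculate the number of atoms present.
N = A/λ = 2.058e17 atoms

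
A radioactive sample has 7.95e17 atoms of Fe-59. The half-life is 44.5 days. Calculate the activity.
A = λN = 1.238e16 decays/day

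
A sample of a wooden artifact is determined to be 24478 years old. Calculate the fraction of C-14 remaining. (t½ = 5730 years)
N/N₀ = (1/2)^(t/t½) = 0.05176 = 5.18%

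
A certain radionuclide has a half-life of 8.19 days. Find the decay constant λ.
λ = ln(2)/t½ = 0.08463 day⁻¹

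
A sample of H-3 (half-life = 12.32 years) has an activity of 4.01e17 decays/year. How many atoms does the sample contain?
N = A/λ = 7.127e18 atoms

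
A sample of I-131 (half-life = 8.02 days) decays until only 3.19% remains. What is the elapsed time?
t = t½ × log₂(N₀/N) = 39.86 days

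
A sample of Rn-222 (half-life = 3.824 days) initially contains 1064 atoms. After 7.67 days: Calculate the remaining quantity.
N = N₀(1/2)^(t/t½) = 264.9 atoms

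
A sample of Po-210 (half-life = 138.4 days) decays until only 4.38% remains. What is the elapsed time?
t = t½ × log₂(N₀/N) = 624.6 days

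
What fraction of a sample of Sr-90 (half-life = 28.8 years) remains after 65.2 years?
N/N₀ = (1/2)^(t/t½) = 0.2082 = 20.8%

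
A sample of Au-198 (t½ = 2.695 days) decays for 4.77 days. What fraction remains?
N/N₀ = (1/2)^(t/t½) = 0.2932 = 29.3%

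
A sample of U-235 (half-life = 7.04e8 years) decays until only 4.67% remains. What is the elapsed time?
t = t½ × log₂(N₀/N) = 3.112e9 years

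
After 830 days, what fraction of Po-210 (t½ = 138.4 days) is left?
N/N₀ = (1/2)^(t/t½) = 0.01566 = 1.57%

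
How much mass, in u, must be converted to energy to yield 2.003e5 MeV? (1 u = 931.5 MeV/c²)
m = E/c² = 215 u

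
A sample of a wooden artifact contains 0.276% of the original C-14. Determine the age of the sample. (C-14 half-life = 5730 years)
Age = t½ × log₂(1/ratio) = 48710 years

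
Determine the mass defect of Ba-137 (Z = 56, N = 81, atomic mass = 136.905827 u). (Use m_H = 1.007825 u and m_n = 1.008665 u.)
Δm = Z·m_H + N·m_n − M = 1.234 u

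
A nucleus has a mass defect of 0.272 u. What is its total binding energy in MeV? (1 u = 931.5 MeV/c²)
B.E. = Δm × 931.5 = 253.4 MeV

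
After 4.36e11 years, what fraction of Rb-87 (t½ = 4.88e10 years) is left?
N/N₀ = (1/2)^(t/t½) = 0.002044 = 0.204%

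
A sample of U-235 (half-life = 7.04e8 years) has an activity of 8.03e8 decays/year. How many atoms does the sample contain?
N = A/λ = 8.156e17 atoms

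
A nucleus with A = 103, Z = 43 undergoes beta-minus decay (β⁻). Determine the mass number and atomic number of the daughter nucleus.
Daughter: A = 103, Z = 44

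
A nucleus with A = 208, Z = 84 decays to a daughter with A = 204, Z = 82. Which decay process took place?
ΔA = -4, ΔZ = -2 ⇒ alpha decay (α)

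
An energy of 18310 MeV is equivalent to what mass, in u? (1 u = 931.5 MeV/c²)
m = E/c² = 19.66 u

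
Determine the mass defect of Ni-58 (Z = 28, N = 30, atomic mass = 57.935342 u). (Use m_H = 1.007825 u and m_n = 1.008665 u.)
Δm = Z·m_H + N·m_n − M = 0.5437 u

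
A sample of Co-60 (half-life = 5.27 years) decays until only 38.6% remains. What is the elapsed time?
t = t½ × log₂(N₀/N) = 7.237 years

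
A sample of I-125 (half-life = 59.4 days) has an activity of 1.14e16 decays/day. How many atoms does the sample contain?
N = A/λ = 9.769e17 atoms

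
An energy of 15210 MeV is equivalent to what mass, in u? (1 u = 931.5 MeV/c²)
m = E/c² = 16.33 u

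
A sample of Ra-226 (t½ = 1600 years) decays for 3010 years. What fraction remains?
N/N₀ = (1/2)^(t/t½) = 0.2714 = 27.1%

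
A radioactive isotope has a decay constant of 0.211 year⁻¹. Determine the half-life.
t½ = ln(2)/λ = 3.285 years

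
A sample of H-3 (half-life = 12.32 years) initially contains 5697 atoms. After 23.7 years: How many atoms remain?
N = N₀(1/2)^(t/t½) = 1502 atoms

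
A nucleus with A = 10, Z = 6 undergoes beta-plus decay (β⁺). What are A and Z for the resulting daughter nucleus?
Daughter: A = 10, Z = 5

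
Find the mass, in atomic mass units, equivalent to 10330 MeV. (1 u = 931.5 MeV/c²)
m = E/c² = 11.09 u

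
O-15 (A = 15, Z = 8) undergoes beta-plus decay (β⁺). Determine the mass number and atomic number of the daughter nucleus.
Daughter: A = 15, Z = 7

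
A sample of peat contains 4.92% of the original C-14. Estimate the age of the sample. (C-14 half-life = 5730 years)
Age = t½ × log₂(1/ratio) = 24900 years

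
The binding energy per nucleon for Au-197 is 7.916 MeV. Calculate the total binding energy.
B.E. = 7.916 × 197 = 1559 MeV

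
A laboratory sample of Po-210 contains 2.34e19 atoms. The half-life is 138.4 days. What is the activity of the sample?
A = λN = 1.172e17 decays/day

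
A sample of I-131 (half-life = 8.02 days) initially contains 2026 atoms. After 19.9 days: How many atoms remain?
N = N₀(1/2)^(t/t½) = 362.8 atoms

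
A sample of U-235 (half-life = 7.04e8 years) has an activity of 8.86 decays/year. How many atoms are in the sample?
N = A/λ = 8.999e9 atoms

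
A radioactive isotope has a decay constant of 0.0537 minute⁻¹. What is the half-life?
t½ = ln(2)/λ = 12.91 minutes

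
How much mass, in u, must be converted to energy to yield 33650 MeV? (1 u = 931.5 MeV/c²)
m = E/c² = 36.12 u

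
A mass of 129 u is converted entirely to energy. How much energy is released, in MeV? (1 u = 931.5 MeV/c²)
E = mc² = 1.202e5 MeV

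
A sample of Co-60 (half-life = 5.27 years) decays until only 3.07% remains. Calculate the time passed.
t = t½ × log₂(N₀/N) = 26.49 years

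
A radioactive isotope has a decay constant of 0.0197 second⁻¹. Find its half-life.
t½ = ln(2)/λ = 35.19 seconds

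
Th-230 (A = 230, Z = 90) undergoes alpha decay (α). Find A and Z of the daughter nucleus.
Daughter: A = 226, Z = 88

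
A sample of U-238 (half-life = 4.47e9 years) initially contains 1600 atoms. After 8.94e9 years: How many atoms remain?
N = N₀(1/2)^(t/t½) = 400 atoms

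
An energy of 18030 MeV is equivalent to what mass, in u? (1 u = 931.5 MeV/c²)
m = E/c² = 19.36 u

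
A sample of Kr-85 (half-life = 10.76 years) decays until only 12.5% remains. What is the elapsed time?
t = t½ × log₂(N₀/N) = 32.28 years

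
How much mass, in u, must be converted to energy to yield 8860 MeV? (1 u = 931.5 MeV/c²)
m = E/c² = 9.512 u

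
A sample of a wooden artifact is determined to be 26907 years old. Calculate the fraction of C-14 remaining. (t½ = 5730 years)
N/N₀ = (1/2)^(t/t½) = 0.03859 = 3.86%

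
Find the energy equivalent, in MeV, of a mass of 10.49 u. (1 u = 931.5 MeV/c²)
E = mc² = 9771 MeV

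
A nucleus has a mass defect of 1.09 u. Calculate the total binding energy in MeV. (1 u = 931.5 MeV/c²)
B.E. = Δm × 931.5 = 1015 MeV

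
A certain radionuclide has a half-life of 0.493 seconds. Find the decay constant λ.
λ = ln(2)/t½ = 1.406 second⁻¹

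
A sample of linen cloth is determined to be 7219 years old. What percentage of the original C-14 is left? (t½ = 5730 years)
N/N₀ = (1/2)^(t/t½) = 0.4176 = 41.8%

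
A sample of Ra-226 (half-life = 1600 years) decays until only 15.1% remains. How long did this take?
t = t½ × log₂(N₀/N) = 4364 years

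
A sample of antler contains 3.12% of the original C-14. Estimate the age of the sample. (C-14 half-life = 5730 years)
Age = t½ × log₂(1/ratio) = 28660 years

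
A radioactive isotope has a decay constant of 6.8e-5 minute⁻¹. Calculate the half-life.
t½ = ln(2)/λ = 10190 minutes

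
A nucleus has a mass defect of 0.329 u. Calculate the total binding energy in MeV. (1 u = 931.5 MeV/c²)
B.E. = Δm × 931.5 = 306.5 MeV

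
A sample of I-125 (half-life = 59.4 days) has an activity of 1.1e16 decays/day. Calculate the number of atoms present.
N = A/λ = 9.427e17 atoms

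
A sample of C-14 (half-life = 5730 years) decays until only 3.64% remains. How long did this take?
t = t½ × log₂(N₀/N) = 27390 years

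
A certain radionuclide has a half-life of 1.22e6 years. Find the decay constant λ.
λ = ln(2)/t½ = 5.682e-7 year⁻¹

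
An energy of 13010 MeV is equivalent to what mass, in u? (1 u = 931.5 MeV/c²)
m = E/c² = 13.97 u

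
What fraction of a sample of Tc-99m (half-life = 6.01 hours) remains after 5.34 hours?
N/N₀ = (1/2)^(t/t½) = 0.5402 = 54%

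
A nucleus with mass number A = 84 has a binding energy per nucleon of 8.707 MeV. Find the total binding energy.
B.E. = 8.707 × 84 = 731.4 MeV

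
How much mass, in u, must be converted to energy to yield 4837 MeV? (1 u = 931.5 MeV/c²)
m = E/c² = 5.193 u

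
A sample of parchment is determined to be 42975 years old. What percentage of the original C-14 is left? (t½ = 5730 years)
N/N₀ = (1/2)^(t/t½) = 0.005524 = 0.552%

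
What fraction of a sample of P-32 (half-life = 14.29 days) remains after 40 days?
N/N₀ = (1/2)^(t/t½) = 0.1437 = 14.4%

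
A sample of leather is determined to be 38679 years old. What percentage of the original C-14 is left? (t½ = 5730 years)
N/N₀ = (1/2)^(t/t½) = 0.009289 = 0.929%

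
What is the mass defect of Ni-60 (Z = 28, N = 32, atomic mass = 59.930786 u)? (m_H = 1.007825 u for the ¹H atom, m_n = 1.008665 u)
Δm = Z·m_H + N·m_n − M = 0.5656 u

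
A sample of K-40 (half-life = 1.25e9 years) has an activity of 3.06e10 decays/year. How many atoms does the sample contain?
N = A/λ = 5.518e19 atoms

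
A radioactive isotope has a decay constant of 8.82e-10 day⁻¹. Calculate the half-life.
t½ = ln(2)/λ = 7.859e8 days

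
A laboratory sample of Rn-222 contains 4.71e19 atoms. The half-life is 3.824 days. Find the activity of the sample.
A = λN = 8.537e18 decays/day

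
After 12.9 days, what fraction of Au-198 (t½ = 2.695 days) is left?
N/N₀ = (1/2)^(t/t½) = 0.03623 = 3.62%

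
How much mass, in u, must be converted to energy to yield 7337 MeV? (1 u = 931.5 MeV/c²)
m = E/c² = 7.877 u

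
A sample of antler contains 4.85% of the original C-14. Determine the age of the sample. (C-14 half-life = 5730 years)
Age = t½ × log₂(1/ratio) = 25020 years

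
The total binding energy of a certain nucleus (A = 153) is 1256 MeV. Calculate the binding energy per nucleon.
B.E./A = 1256/153 = 8.209 MeV/nucleon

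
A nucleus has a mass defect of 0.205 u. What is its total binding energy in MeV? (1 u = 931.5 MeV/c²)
B.E. = Δm × 931.5 = 191 MeV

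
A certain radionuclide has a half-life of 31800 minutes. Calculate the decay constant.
λ = ln(2)/t½ = 2.18e-5 minute⁻¹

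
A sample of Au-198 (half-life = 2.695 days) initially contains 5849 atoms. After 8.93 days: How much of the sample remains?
N = N₀(1/2)^(t/t½) = 588.3 atoms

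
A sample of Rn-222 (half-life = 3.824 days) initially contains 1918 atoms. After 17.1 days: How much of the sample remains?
N = N₀(1/2)^(t/t½) = 86.44 atoms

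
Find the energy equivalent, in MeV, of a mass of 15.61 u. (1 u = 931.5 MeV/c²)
E = mc² = 14540 MeV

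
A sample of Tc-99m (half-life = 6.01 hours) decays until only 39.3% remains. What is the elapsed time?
t = t½ × log₂(N₀/N) = 8.098 hours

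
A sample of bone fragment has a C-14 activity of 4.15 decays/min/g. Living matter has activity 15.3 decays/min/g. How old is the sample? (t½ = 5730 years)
Age = t½ × log₂(A₀/A) = 10790 years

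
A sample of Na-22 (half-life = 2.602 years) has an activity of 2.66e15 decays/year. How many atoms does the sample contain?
N = A/λ = 9.985e15 atoms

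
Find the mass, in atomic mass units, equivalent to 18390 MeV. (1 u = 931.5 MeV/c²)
m = E/c² = 19.74 u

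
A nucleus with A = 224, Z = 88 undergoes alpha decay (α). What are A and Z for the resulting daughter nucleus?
Daughter: A = 220, Z = 86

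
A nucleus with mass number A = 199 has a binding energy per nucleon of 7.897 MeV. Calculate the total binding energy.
B.E. = 7.897 × 199 = 1572 MeV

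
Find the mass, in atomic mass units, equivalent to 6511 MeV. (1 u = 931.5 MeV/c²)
m = E/c² = 6.99 u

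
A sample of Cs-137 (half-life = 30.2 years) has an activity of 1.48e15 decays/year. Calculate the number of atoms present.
N = A/λ = 6.448e16 atoms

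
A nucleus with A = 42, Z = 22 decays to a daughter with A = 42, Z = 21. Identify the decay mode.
ΔA = 0, ΔZ = -1 ⇒ beta-plus decay (β⁺) or electron capture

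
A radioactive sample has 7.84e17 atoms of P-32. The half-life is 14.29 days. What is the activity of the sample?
A = λN = 3.803e16 decays/day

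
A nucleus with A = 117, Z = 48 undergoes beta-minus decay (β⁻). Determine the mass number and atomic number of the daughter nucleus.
Daughter: A = 117, Z = 49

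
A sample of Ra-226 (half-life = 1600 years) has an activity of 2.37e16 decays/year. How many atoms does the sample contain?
N = A/λ = 5.471e19 atoms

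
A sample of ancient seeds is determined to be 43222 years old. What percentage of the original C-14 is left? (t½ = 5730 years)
N/N₀ = (1/2)^(t/t½) = 0.005362 = 0.536%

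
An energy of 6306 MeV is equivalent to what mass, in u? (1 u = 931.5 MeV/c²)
m = E/c² = 6.77 u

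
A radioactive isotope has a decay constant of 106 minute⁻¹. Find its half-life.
t½ = ln(2)/λ = 0.006539 minutes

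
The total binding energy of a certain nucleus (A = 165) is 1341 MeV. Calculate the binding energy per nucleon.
B.E./A = 1341/165 = 8.127 MeV/nucleon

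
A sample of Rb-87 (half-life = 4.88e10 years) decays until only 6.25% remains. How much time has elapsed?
t = t½ × log₂(N₀/N) = 1.952e11 years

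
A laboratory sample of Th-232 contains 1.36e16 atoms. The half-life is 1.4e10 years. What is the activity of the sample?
A = λN = 6.733e5 decays/year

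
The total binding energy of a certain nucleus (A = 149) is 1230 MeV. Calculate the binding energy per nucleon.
B.E./A = 1230/149 = 8.255 MeV/nucleon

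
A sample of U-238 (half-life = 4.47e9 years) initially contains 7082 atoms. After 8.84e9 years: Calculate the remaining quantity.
N = N₀(1/2)^(t/t½) = 1798 atoms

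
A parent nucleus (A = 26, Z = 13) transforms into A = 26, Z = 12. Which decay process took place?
ΔA = 0, ΔZ = -1 ⇒ beta-plus decay (β⁺) or electron capture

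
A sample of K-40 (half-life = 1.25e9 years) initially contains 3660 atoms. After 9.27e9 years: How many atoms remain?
N = N₀(1/2)^(t/t½) = 21.43 atoms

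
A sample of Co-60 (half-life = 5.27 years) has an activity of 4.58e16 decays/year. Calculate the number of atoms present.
N = A/λ = 3.482e17 atoms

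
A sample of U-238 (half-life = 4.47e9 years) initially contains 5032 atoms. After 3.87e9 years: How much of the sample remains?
N = N₀(1/2)^(t/t½) = 2761 atoms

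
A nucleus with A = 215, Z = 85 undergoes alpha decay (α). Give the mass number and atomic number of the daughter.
Daughter: A = 211, Z = 83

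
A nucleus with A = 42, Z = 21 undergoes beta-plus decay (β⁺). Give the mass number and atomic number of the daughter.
Daughter: A = 42, Z = 20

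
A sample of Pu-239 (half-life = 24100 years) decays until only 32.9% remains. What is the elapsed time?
t = t½ × log₂(N₀/N) = 38650 years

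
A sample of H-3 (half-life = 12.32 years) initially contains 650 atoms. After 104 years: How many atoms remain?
N = N₀(1/2)^(t/t½) = 1.87 atoms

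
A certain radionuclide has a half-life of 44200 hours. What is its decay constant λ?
λ = ln(2)/t½ = 1.568e-5 hour⁻¹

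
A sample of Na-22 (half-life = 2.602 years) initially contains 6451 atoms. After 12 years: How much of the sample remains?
N = N₀(1/2)^(t/t½) = 263.8 atoms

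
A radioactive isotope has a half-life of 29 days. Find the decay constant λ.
λ = ln(2)/t½ = 0.0239 day⁻¹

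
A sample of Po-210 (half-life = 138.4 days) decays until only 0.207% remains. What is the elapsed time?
t = t½ × log₂(N₀/N) = 1234 days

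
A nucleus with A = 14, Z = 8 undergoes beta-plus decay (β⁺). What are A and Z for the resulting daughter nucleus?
Daughter: A = 14, Z = 7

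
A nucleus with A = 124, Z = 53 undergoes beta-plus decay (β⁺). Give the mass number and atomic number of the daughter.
Daughter: A = 124, Z = 52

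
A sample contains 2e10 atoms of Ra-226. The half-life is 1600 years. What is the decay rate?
A = λN = 8.664e6 decays/year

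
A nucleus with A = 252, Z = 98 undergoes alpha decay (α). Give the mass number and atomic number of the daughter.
Daughter: A = 248, Z = 96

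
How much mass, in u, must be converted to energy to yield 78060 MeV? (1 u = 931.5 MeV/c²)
m = E/c² = 83.8 u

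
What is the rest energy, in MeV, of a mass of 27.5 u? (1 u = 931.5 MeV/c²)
E = mc² = 25620 MeV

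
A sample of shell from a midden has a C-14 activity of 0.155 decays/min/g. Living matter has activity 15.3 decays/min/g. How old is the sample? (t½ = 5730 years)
Age = t½ × log₂(A₀/A) = 37960 years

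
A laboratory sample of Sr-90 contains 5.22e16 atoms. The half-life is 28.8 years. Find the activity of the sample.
A = λN = 1.256e15 decays/year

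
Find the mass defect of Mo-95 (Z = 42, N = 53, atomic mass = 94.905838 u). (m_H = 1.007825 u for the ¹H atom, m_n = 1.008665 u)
Δm = Z·m_H + N·m_n − M = 0.8821 u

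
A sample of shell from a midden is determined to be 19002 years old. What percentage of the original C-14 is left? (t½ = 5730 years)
N/N₀ = (1/2)^(t/t½) = 0.1004 = 10%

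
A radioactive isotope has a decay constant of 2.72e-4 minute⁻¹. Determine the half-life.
t½ = ln(2)/λ = 2548 minutes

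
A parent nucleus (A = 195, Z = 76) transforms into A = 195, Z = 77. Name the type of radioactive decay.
ΔA = 0, ΔZ = +1 ⇒ beta-minus decay (β⁻)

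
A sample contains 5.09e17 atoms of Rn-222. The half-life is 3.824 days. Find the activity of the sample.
A = λN = 9.226e16 decays/day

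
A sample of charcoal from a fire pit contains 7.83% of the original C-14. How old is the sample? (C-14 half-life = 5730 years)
Age = t½ × log₂(1/ratio) = 21060 years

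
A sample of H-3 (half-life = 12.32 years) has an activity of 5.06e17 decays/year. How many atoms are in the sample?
N = A/λ = 8.994e18 atoms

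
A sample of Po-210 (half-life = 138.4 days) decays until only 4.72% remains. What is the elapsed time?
t = t½ × log₂(N₀/N) = 609.7 days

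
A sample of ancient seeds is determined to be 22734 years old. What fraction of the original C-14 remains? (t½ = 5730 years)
N/N₀ = (1/2)^(t/t½) = 0.06392 = 6.39%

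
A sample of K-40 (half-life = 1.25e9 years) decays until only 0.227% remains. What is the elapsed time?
t = t½ × log₂(N₀/N) = 1.098e10 years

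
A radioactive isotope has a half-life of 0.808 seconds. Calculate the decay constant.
λ = ln(2)/t½ = 0.8579 second⁻¹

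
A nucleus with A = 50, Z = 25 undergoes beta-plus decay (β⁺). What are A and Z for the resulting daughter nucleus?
Daughter: A = 50, Z = 24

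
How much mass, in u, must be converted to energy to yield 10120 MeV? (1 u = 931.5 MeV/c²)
m = E/c² = 10.86 u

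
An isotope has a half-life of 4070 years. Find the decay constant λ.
λ = ln(2)/t½ = 1.703e-4 year⁻¹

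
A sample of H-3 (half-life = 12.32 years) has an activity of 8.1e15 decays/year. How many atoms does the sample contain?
N = A/λ = 1.44e17 atoms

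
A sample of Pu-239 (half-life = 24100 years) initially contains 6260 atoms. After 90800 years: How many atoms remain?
N = N₀(1/2)^(t/t½) = 459.6 atoms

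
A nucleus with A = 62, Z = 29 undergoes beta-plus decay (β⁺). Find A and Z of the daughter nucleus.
Daughter: A = 62, Z = 28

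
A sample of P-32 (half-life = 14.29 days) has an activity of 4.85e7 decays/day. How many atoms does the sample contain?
N = A/λ = 9.999e8 atoms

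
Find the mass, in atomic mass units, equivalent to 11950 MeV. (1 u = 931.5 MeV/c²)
m = E/c² = 12.83 u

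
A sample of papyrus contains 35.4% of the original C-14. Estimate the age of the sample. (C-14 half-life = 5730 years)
Age = t½ × log₂(1/ratio) = 8585 years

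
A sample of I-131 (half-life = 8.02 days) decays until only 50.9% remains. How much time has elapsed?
t = t½ × log₂(N₀/N) = 7.814 days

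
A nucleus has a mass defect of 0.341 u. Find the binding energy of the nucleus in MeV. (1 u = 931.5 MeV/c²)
B.E. = Δm × 931.5 = 317.6 MeV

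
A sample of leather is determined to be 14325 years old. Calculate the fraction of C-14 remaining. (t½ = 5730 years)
N/N₀ = (1/2)^(t/t½) = 0.1768 = 17.7%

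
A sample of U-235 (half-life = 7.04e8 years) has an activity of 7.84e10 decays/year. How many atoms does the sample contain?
N = A/λ = 7.963e19 atoms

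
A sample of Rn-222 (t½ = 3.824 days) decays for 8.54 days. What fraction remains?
N/N₀ = (1/2)^(t/t½) = 0.2127 = 21.3%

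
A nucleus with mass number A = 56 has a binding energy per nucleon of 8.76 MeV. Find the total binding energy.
B.E. = 8.76 × 56 = 490.6 MeV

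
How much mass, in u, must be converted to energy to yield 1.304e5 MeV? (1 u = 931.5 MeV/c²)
m = E/c² = 140 u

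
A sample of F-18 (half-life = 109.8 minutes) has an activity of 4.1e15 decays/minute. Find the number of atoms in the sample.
N = A/λ = 6.495e17 atoms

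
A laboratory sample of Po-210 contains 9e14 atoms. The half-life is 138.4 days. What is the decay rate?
A = λN = 4.507e12 decays/day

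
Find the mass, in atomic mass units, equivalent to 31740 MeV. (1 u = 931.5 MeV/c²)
m = E/c² = 34.07 u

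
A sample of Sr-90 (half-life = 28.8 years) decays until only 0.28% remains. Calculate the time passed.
t = t½ × log₂(N₀/N) = 244.2 years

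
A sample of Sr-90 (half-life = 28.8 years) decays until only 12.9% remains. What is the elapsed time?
t = t½ × log₂(N₀/N) = 85.09 years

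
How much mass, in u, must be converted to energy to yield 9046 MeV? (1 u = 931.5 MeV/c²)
m = E/c² = 9.711 u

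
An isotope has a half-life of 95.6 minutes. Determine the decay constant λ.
λ = ln(2)/t½ = 0.00725 minute⁻¹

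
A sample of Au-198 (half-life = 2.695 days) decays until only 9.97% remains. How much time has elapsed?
t = t½ × log₂(N₀/N) = 8.964 days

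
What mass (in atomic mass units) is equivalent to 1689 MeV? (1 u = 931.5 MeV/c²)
m = E/c² = 1.813 u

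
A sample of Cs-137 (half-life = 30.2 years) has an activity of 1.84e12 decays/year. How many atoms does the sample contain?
N = A/λ = 8.017e13 atoms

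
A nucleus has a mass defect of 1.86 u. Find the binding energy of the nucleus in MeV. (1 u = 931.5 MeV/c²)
B.E. = Δm × 931.5 = 1733 MeV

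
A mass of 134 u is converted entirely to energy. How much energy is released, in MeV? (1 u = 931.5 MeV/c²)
E = mc² = 1.248e5 MeV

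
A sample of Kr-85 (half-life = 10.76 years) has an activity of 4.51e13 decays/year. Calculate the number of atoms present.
N = A/λ = 7.001e14 atoms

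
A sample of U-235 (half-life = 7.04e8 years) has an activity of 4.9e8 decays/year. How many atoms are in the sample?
N = A/λ = 4.977e17 atoms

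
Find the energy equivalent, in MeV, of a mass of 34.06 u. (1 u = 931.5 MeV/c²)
E = mc² = 31730 MeV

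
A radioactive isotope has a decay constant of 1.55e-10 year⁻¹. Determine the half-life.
t½ = ln(2)/λ = 4.472e9 years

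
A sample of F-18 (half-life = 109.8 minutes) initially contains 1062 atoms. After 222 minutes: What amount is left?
N = N₀(1/2)^(t/t½) = 261.5 atoms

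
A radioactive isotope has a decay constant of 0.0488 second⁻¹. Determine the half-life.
t½ = ln(2)/λ = 14.2 seconds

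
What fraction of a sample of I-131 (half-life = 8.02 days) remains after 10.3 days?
N/N₀ = (1/2)^(t/t½) = 0.4106 = 41.1%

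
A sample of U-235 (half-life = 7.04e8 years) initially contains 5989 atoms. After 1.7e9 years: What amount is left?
N = N₀(1/2)^(t/t½) = 1123 atoms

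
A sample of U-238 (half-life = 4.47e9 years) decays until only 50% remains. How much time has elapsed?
t = t½ × log₂(N₀/N) = 4.47e9 years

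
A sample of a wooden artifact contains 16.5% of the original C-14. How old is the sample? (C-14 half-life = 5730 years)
Age = t½ × log₂(1/ratio) = 14890 years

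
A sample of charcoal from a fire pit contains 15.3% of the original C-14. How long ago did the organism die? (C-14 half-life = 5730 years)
Age = t½ × log₂(1/ratio) = 15520 years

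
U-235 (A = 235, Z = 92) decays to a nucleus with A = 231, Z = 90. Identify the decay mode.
ΔA = -4, ΔZ = -2 ⇒ alpha decay (α)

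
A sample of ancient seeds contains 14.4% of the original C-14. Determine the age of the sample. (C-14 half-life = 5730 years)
Age = t½ × log₂(1/ratio) = 16020 years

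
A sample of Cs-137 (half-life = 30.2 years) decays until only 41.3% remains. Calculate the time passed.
t = t½ × log₂(N₀/N) = 38.53 years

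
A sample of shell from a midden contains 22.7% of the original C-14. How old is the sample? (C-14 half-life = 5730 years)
Age = t½ × log₂(1/ratio) = 12260 years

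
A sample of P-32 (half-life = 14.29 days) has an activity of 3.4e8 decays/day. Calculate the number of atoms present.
N = A/λ = 7.009e9 atoms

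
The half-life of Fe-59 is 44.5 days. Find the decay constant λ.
λ = ln(2)/t½ = 0.01558 day⁻¹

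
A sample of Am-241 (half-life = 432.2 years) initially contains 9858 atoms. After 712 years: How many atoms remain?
N = N₀(1/2)^(t/t½) = 3147 atoms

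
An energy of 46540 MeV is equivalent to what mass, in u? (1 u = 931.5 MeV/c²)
m = E/c² = 49.96 u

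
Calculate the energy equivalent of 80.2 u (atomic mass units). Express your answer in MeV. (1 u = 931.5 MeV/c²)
E = mc² = 74710 MeV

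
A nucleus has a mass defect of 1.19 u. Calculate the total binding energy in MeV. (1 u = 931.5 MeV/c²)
B.E. = Δm × 931.5 = 1108 MeV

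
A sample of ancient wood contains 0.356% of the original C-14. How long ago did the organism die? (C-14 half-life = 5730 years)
Age = t½ × log₂(1/ratio) = 46610 years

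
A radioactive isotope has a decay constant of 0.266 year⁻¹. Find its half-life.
t½ = ln(2)/λ = 2.606 years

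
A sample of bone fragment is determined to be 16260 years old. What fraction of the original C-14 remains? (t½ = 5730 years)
N/N₀ = (1/2)^(t/t½) = 0.1399 = 14%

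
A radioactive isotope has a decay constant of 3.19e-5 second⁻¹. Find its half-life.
t½ = ln(2)/λ = 21730 seconds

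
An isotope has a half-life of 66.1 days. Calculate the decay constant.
λ = ln(2)/t½ = 0.01049 day⁻¹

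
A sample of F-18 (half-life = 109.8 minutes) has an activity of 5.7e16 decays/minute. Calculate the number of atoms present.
N = A/λ = 9.029e18 atoms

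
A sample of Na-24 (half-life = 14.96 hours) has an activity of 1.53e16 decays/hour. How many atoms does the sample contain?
N = A/λ = 3.302e17 atoms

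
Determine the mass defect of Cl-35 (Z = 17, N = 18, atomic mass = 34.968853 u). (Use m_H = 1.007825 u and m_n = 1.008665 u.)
Δm = Z·m_H + N·m_n − M = 0.3201 u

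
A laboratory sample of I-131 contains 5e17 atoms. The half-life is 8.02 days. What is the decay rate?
A = λN = 4.321e16 decays/day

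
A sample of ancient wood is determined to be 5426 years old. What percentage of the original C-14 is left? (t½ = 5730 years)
N/N₀ = (1/2)^(t/t½) = 0.5187 = 51.9%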